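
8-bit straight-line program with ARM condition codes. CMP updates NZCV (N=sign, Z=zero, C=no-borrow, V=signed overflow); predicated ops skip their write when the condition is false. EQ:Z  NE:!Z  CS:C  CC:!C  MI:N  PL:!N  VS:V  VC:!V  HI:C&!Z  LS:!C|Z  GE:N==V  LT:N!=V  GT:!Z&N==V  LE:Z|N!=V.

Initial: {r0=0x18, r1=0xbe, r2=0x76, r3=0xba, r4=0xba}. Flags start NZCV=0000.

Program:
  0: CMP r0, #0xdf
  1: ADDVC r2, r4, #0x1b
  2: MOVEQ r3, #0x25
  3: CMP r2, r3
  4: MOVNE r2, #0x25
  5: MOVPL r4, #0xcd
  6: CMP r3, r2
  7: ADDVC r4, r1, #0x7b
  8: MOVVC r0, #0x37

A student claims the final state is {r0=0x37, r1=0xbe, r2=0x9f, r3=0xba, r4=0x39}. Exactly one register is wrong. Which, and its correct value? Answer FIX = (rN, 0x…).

[0] flags=0000 → (cmp)
[1] flags=0000 VC?T → r2=0xd5
[2] flags=0000 EQ?F → skip
[3] flags=0010 → (cmp)
[4] flags=0010 NE?T → r2=0x25
[5] flags=0010 PL?T → r4=0xcd
[6] flags=1010 → (cmp)
[7] flags=1010 VC?T → r4=0x39
[8] flags=1010 VC?T → r0=0x37

FIX = (r2, 0x25)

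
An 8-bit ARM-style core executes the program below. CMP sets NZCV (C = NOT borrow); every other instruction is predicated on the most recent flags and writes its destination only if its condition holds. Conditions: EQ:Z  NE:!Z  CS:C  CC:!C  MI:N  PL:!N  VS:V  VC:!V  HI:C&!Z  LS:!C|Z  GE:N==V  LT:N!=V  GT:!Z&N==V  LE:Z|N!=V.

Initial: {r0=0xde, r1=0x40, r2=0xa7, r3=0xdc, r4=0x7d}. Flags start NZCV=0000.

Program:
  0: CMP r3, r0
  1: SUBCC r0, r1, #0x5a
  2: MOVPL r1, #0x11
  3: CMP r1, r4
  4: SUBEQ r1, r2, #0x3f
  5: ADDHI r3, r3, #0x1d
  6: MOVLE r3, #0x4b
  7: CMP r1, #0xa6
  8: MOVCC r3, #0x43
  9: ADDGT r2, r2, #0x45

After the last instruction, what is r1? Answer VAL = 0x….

VAL = 0x40

[0] flags=1000 → (cmp)
[1] flags=1000 CC?T → r0=0xe6
[2] flags=1000 PL?F → skip
[3] flags=1000 → (cmp)
[4] flags=1000 EQ?F → skip
[5] flags=1000 HI?F → skip
[6] flags=1000 LE?T → r3=0x4b
[7] flags=1001 → (cmp)
[8] flags=1001 CC?T → r3=0x43
[9] flags=1001 GT?T → r2=0xec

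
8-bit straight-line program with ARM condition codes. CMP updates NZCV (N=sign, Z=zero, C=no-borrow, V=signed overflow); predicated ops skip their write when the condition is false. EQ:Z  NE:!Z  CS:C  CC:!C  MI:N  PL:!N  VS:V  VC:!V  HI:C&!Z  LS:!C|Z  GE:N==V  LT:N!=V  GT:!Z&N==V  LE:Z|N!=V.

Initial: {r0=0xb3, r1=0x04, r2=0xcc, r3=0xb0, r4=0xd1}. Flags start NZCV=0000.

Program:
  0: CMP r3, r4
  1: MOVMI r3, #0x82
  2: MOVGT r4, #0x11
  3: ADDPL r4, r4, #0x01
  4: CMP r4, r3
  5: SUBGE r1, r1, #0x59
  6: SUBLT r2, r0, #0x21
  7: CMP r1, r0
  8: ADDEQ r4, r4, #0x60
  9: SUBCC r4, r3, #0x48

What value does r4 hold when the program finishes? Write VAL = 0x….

[0] flags=1000 → (cmp)
[1] flags=1000 MI?T → r3=0x82
[2] flags=1000 GT?F → skip
[3] flags=1000 PL?F → skip
[4] flags=0010 → (cmp)
[5] flags=0010 GE?T → r1=0xab
[6] flags=0010 LT?F → skip
[7] flags=1000 → (cmp)
[8] flags=1000 EQ?F → skip
[9] flags=1000 CC?T → r4=0x3a

VAL = 0x3a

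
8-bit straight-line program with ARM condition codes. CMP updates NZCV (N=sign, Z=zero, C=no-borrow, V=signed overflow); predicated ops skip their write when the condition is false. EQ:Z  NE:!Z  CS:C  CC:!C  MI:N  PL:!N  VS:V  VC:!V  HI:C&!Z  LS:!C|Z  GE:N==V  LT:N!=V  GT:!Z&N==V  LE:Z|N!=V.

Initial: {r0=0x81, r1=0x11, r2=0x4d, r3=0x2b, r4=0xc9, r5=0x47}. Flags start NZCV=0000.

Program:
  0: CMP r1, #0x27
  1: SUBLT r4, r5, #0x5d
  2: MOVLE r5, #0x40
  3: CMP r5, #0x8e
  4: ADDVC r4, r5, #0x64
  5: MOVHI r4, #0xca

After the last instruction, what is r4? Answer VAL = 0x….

VAL = 0xea

[0] flags=1000 → (cmp)
[1] flags=1000 LT?T → r4=0xea
[2] flags=1000 LE?T → r5=0x40
[3] flags=1001 → (cmp)
[4] flags=1001 VC?F → skip
[5] flags=1001 HI?F → skip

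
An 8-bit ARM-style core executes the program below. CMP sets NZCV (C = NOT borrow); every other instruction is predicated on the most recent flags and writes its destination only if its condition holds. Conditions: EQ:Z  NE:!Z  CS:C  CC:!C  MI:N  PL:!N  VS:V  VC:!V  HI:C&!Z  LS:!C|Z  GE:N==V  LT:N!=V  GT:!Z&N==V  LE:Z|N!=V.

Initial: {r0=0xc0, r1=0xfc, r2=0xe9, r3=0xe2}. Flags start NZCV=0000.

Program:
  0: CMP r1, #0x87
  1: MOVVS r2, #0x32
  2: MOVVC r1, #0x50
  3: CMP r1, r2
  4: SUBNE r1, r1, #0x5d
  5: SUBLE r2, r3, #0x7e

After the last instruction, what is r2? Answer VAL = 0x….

VAL = 0xe9

[0] flags=0010 → (cmp)
[1] flags=0010 VS?F → skip
[2] flags=0010 VC?T → r1=0x50
[3] flags=0000 → (cmp)
[4] flags=0000 NE?T → r1=0xf3
[5] flags=0000 LE?F → skip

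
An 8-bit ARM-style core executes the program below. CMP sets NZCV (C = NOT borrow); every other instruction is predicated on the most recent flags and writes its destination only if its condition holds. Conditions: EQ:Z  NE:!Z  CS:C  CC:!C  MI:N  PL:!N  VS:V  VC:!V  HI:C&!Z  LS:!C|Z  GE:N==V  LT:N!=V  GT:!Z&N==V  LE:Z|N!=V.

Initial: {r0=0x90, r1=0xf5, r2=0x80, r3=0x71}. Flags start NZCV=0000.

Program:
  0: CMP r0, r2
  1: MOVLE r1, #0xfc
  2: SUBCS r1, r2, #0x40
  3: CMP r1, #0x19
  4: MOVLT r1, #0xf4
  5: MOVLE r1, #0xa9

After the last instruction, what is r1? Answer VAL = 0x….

VAL = 0x40

0: ✓ CMP  NZCV=0010
1: · MOVLE
2: ✓ SUBCS  r1←0x40
3: ✓ CMP  NZCV=0010
4: · MOVLT
5: · MOVLE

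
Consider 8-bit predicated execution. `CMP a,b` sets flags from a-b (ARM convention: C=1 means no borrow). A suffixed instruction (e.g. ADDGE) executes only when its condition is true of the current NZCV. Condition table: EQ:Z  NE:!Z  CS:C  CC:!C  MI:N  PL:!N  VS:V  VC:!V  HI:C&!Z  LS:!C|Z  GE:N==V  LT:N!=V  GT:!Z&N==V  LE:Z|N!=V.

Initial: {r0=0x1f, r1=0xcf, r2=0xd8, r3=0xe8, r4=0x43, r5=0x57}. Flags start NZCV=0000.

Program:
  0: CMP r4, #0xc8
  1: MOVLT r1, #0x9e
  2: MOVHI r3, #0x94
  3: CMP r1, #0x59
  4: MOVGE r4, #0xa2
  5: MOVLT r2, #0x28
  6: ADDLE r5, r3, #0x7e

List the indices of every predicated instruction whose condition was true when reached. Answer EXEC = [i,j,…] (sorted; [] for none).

EXEC = [5,6]

0: ✓ CMP  NZCV=0000
1: · MOVLT
2: · MOVHI
3: ✓ CMP  NZCV=0011
4: · MOVGE
5: ✓ MOVLT  r2←0x28
6: ✓ ADDLE  r5←0x66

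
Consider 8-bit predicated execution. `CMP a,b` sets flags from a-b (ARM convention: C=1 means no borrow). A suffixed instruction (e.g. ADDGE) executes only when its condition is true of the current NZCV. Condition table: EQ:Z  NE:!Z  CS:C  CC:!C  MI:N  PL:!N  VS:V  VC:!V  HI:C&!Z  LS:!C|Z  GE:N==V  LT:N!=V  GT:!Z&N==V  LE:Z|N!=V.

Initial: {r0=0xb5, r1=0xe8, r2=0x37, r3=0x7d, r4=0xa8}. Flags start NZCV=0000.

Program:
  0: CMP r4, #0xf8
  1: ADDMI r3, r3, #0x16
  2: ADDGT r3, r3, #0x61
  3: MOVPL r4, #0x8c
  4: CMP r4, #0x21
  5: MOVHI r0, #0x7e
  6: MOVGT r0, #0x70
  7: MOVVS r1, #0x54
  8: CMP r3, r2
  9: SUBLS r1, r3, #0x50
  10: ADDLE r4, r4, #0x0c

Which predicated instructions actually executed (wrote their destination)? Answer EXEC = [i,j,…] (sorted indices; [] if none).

EXEC = [1,5,10]

0: ✓ CMP  NZCV=1000
1: ✓ ADDMI  r3←0x93
2: · ADDGT
3: · MOVPL
4: ✓ CMP  NZCV=1010
5: ✓ MOVHI  r0←0x7e
6: · MOVGT
7: · MOVVS
8: ✓ CMP  NZCV=0011
9: · SUBLS
10: ✓ ADDLE  r4←0xb4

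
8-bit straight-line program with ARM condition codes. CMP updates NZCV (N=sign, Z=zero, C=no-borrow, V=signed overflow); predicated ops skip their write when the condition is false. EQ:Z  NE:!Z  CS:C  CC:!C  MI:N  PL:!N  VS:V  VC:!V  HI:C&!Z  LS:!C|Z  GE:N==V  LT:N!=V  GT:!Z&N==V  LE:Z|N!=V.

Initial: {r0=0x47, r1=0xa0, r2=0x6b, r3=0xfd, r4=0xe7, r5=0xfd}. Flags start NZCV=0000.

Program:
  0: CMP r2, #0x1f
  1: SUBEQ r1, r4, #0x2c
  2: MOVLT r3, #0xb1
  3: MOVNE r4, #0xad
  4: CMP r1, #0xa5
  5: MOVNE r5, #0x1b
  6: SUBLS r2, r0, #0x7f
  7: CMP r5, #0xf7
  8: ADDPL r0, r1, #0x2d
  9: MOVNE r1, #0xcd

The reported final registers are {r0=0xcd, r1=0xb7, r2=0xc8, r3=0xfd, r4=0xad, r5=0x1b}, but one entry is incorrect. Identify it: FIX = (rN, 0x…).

FIX = (r1, 0xcd)

0: ✓ CMP  NZCV=0010
1: · SUBEQ
2: · MOVLT
3: ✓ MOVNE  r4←0xad
4: ✓ CMP  NZCV=1000
5: ✓ MOVNE  r5←0x1b
6: ✓ SUBLS  r2←0xc8
7: ✓ CMP  NZCV=0000
8: ✓ ADDPL  r0←0xcd
9: ✓ MOVNE  r1←0xcd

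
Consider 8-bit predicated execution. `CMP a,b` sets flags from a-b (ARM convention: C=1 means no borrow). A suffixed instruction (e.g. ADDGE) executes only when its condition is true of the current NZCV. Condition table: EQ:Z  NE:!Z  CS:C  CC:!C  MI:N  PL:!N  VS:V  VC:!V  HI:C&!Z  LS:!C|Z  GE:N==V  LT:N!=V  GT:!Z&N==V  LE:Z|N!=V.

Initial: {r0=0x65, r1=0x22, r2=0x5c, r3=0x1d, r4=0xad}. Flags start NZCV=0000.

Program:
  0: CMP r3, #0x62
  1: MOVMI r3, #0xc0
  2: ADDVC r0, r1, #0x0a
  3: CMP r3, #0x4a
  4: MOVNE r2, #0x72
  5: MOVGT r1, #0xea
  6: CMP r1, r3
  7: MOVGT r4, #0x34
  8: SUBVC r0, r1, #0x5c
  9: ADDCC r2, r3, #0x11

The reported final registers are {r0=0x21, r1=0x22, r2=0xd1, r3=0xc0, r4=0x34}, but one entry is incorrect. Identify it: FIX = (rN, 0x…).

[0] flags=1000 → (cmp)
[1] flags=1000 MI?T → r3=0xc0
[2] flags=1000 VC?T → r0=0x2c
[3] flags=0011 → (cmp)
[4] flags=0011 NE?T → r2=0x72
[5] flags=0011 GT?F → skip
[6] flags=0000 → (cmp)
[7] flags=0000 GT?T → r4=0x34
[8] flags=0000 VC?T → r0=0xc6
[9] flags=0000 CC?T → r2=0xd1

FIX = (r0, 0xc6)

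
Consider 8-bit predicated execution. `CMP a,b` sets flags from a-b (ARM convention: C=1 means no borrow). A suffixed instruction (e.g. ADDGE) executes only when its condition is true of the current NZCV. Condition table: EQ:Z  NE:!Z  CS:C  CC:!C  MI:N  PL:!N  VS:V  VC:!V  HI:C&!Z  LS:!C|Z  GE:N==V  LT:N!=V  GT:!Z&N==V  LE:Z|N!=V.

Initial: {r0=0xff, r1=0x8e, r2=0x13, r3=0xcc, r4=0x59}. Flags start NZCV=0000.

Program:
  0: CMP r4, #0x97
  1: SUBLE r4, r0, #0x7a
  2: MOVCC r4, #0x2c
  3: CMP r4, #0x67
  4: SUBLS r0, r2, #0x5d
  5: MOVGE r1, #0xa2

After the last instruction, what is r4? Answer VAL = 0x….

[0] flags=1001 → (cmp)
[1] flags=1001 LE?F → skip
[2] flags=1001 CC?T → r4=0x2c
[3] flags=1000 → (cmp)
[4] flags=1000 LS?T → r0=0xb6
[5] flags=1000 GE?F → skip

VAL = 0x2c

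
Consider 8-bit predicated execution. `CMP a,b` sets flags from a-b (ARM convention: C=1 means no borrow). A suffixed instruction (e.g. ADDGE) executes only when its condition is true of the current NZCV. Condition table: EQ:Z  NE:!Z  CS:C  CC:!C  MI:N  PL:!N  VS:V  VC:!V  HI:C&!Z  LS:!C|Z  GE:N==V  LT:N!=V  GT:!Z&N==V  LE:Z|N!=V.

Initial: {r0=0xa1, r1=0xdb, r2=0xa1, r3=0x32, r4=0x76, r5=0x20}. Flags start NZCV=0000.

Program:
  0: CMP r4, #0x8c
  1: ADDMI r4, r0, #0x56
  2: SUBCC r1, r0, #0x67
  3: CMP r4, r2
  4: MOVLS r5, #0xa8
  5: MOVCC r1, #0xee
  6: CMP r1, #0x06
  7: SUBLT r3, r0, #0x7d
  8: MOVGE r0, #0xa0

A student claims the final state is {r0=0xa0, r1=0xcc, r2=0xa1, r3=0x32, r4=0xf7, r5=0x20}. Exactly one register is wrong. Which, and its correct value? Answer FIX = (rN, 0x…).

0: ✓ CMP  NZCV=1001
1: ✓ ADDMI  r4←0xf7
2: ✓ SUBCC  r1←0x3a
3: ✓ CMP  NZCV=0010
4: · MOVLS
5: · MOVCC
6: ✓ CMP  NZCV=0010
7: · SUBLT
8: ✓ MOVGE  r0←0xa0

FIX = (r1, 0x3a)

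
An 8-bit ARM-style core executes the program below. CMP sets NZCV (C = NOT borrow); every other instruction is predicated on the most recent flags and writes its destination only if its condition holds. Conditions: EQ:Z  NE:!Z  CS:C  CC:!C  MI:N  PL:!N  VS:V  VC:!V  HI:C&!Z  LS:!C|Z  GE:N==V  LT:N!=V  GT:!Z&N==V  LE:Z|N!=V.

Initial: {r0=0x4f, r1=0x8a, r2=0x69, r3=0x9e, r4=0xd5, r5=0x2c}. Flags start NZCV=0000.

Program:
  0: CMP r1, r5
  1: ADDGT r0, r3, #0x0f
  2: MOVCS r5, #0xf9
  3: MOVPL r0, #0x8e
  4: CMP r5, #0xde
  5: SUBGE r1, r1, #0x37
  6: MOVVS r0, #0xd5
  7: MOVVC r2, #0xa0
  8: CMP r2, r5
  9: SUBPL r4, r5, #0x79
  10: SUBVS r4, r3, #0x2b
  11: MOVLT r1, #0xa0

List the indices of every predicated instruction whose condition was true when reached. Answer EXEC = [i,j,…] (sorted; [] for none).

[0] flags=0011 → (cmp)
[1] flags=0011 GT?F → skip
[2] flags=0011 CS?T → r5=0xf9
[3] flags=0011 PL?T → r0=0x8e
[4] flags=0010 → (cmp)
[5] flags=0010 GE?T → r1=0x53
[6] flags=0010 VS?F → skip
[7] flags=0010 VC?T → r2=0xa0
[8] flags=1000 → (cmp)
[9] flags=1000 PL?F → skip
[10] flags=1000 VS?F → skip
[11] flags=1000 LT?T → r1=0xa0

EXEC = [2,3,5,7,11]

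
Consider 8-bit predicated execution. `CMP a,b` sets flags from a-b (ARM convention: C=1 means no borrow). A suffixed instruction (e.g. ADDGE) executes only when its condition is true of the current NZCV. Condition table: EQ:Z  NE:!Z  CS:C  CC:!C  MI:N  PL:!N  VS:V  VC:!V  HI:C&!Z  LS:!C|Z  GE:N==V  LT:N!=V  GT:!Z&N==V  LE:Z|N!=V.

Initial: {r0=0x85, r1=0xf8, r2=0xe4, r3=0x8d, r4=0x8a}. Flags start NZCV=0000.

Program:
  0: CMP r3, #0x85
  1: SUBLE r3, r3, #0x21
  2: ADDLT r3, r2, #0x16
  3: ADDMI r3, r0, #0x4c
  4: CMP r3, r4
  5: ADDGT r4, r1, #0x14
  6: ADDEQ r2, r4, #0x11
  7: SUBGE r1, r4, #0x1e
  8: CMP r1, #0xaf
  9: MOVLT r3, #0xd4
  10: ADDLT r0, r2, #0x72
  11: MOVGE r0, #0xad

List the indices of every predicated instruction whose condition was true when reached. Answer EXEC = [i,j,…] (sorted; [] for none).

EXEC = [5,7,11]

0: ✓ CMP  NZCV=0010
1: · SUBLE
2: · ADDLT
3: · ADDMI
4: ✓ CMP  NZCV=0010
5: ✓ ADDGT  r4←0x0c
6: · ADDEQ
7: ✓ SUBGE  r1←0xee
8: ✓ CMP  NZCV=0010
9: · MOVLT
10: · ADDLT
11: ✓ MOVGE  r0←0xad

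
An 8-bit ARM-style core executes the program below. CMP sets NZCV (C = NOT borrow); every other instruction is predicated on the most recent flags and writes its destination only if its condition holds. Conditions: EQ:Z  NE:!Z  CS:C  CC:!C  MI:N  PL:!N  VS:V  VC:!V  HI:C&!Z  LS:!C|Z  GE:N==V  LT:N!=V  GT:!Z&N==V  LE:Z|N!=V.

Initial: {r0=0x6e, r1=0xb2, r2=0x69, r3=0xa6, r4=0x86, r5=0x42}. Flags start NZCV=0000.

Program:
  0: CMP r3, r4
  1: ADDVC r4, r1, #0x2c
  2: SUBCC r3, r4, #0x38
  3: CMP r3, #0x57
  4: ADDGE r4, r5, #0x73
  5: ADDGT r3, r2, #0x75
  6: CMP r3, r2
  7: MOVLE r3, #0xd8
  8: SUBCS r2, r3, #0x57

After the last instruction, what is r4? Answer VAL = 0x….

VAL = 0xde

[0] flags=0010 → (cmp)
[1] flags=0010 VC?T → r4=0xde
[2] flags=0010 CC?F → skip
[3] flags=0011 → (cmp)
[4] flags=0011 GE?F → skip
[5] flags=0011 GT?F → skip
[6] flags=0011 → (cmp)
[7] flags=0011 LE?T → r3=0xd8
[8] flags=0011 CS?T → r2=0x81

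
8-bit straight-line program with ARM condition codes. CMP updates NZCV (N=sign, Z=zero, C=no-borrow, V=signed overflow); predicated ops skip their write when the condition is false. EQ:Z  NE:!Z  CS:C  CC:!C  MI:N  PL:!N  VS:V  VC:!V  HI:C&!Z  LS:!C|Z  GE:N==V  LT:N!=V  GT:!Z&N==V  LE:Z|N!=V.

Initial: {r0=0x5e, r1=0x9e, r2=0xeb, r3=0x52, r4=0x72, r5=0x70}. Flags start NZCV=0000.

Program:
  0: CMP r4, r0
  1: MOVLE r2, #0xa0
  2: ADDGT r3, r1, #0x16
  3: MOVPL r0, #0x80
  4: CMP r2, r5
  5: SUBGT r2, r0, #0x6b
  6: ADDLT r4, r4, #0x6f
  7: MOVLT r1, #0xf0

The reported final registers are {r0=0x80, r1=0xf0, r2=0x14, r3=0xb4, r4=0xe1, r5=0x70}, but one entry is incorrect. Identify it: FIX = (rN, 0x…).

FIX = (r2, 0xeb)

0: ✓ CMP  NZCV=0010
1: · MOVLE
2: ✓ ADDGT  r3←0xb4
3: ✓ MOVPL  r0←0x80
4: ✓ CMP  NZCV=0011
5: · SUBGT
6: ✓ ADDLT  r4←0xe1
7: ✓ MOVLT  r1←0xf0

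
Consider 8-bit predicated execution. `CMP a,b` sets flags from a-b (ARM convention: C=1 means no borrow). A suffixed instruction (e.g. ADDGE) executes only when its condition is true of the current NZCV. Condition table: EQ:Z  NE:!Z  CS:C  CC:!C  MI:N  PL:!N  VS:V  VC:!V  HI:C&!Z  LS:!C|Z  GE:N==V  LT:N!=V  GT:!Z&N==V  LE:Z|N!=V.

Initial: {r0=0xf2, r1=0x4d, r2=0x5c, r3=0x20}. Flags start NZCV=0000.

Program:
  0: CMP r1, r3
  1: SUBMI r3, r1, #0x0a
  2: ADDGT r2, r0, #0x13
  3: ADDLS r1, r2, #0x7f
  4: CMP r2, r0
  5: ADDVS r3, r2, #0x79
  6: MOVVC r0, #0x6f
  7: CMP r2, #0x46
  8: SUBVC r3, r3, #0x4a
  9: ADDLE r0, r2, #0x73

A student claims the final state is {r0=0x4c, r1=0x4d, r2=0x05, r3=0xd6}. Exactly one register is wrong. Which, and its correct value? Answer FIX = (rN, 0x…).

[0] flags=0010 → (cmp)
[1] flags=0010 MI?F → skip
[2] flags=0010 GT?T → r2=0x05
[3] flags=0010 LS?F → skip
[4] flags=0000 → (cmp)
[5] flags=0000 VS?F → skip
[6] flags=0000 VC?T → r0=0x6f
[7] flags=1000 → (cmp)
[8] flags=1000 VC?T → r3=0xd6
[9] flags=1000 LE?T → r0=0x78

FIX = (r0, 0x78)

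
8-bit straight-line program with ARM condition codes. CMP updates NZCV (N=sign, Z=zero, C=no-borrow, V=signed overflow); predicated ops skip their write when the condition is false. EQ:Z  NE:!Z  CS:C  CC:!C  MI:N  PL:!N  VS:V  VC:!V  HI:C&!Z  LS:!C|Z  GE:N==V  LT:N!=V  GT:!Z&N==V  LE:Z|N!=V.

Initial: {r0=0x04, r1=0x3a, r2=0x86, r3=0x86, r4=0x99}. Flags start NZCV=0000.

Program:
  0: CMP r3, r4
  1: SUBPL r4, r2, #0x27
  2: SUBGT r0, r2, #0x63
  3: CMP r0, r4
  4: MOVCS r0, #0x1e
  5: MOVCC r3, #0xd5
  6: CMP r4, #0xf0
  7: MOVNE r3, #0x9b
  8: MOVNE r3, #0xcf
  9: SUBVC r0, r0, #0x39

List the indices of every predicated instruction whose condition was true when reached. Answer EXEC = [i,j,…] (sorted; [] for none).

EXEC = [5,7,8,9]

0: ✓ CMP  NZCV=1000
1: · SUBPL
2: · SUBGT
3: ✓ CMP  NZCV=0000
4: · MOVCS
5: ✓ MOVCC  r3←0xd5
6: ✓ CMP  NZCV=1000
7: ✓ MOVNE  r3←0x9b
8: ✓ MOVNE  r3←0xcf
9: ✓ SUBVC  r0←0xcb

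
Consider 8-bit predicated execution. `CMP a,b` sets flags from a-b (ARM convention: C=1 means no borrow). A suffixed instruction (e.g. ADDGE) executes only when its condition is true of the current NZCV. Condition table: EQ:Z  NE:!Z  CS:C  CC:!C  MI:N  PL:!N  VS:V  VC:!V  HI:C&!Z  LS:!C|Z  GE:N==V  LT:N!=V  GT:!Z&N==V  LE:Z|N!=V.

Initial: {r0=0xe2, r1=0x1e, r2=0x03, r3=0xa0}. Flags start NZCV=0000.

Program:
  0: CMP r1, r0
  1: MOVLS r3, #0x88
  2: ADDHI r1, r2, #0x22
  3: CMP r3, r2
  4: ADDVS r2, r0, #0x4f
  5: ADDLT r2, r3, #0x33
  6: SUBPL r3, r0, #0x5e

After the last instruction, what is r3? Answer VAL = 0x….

0: ✓ CMP  NZCV=0000
1: ✓ MOVLS  r3←0x88
2: · ADDHI
3: ✓ CMP  NZCV=1010
4: · ADDVS
5: ✓ ADDLT  r2←0xbb
6: · SUBPL

VAL = 0x88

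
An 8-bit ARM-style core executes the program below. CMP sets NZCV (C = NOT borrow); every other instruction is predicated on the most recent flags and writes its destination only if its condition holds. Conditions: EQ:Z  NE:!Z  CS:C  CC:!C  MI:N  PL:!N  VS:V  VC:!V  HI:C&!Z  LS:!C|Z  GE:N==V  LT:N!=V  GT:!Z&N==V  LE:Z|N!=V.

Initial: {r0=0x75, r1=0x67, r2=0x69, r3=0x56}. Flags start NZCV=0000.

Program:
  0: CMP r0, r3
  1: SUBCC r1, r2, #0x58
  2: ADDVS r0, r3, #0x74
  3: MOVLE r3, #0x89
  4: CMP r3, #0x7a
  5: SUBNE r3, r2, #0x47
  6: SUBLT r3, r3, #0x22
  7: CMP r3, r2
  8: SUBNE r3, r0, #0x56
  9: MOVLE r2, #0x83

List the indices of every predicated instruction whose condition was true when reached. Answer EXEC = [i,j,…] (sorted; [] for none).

EXEC = [5,6,8,9]

[0] flags=0010 → (cmp)
[1] flags=0010 CC?F → skip
[2] flags=0010 VS?F → skip
[3] flags=0010 LE?F → skip
[4] flags=1000 → (cmp)
[5] flags=1000 NE?T → r3=0x22
[6] flags=1000 LT?T → r3=0x00
[7] flags=1000 → (cmp)
[8] flags=1000 NE?T → r3=0x1f
[9] flags=1000 LE?T → r2=0x83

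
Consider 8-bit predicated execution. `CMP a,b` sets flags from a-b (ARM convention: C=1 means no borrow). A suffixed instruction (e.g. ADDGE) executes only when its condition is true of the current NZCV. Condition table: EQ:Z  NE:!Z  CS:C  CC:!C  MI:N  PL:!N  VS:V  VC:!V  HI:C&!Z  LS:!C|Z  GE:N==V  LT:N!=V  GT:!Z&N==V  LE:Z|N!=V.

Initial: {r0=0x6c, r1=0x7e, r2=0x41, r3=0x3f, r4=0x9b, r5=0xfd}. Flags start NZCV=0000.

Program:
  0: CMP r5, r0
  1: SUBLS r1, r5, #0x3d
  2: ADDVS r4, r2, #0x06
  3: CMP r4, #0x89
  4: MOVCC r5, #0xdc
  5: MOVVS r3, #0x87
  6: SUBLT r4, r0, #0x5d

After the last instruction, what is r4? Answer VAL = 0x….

[0] flags=1010 → (cmp)
[1] flags=1010 LS?F → skip
[2] flags=1010 VS?F → skip
[3] flags=0010 → (cmp)
[4] flags=0010 CC?F → skip
[5] flags=0010 VS?F → skip
[6] flags=0010 LT?F → skip

VAL = 0x9b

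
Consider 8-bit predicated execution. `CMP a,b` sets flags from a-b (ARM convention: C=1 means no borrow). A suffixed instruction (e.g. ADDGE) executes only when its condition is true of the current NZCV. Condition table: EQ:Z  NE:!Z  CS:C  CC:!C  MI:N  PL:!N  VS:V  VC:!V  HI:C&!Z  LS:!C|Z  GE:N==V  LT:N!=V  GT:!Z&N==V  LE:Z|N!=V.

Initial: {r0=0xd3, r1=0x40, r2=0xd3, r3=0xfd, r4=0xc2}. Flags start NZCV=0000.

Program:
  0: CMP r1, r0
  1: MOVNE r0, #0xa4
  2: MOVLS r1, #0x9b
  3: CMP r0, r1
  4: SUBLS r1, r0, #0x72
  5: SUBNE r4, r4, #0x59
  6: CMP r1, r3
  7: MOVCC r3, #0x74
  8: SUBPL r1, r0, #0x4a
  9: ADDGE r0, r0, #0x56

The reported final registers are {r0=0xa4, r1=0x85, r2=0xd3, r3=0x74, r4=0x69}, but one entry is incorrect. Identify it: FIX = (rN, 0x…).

[0] flags=0000 → (cmp)
[1] flags=0000 NE?T → r0=0xa4
[2] flags=0000 LS?T → r1=0x9b
[3] flags=0010 → (cmp)
[4] flags=0010 LS?F → skip
[5] flags=0010 NE?T → r4=0x69
[6] flags=1000 → (cmp)
[7] flags=1000 CC?T → r3=0x74
[8] flags=1000 PL?F → skip
[9] flags=1000 GE?F → skip

FIX = (r1, 0x9b)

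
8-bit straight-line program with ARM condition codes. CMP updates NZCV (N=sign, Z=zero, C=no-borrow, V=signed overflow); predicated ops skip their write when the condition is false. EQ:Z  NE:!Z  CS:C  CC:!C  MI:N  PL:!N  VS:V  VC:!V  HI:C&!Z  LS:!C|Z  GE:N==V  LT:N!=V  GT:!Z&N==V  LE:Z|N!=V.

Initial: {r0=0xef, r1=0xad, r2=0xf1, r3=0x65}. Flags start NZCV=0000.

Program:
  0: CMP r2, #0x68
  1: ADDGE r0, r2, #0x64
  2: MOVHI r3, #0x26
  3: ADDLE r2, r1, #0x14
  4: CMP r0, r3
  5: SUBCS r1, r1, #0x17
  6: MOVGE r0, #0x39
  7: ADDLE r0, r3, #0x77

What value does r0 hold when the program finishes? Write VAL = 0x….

0: ✓ CMP  NZCV=1010
1: · ADDGE
2: ✓ MOVHI  r3←0x26
3: ✓ ADDLE  r2←0xc1
4: ✓ CMP  NZCV=1010
5: ✓ SUBCS  r1←0x96
6: · MOVGE
7: ✓ ADDLE  r0←0x9d

VAL = 0x9d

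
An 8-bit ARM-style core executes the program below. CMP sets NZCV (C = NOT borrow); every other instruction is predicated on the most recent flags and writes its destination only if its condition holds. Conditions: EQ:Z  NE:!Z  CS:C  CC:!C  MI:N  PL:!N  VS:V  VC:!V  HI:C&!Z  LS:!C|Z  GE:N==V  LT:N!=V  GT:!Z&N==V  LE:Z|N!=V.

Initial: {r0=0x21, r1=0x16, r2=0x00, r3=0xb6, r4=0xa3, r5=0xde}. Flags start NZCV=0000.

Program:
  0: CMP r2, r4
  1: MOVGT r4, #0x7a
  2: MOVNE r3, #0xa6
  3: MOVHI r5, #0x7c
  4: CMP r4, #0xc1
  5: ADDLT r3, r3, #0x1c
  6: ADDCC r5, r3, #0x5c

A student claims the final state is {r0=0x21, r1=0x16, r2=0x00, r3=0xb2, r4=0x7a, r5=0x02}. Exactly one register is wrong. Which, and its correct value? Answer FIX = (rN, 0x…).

FIX = (r3, 0xa6)

0: ✓ CMP  NZCV=0000
1: ✓ MOVGT  r4←0x7a
2: ✓ MOVNE  r3←0xa6
3: · MOVHI
4: ✓ CMP  NZCV=1001
5: · ADDLT
6: ✓ ADDCC  r5←0x02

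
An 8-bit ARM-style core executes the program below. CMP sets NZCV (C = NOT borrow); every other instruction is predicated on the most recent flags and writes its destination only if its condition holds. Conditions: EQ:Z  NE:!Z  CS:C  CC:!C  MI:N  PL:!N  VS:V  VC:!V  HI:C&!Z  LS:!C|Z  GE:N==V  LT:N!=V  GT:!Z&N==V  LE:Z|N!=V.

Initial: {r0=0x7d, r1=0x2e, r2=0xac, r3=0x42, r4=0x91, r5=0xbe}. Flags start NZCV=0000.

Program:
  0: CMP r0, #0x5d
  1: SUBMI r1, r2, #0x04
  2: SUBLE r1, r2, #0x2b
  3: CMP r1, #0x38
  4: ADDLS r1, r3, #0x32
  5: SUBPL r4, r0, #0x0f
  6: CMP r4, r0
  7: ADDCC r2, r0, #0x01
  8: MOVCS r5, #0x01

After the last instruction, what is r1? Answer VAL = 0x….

0: ✓ CMP  NZCV=0010
1: · SUBMI
2: · SUBLE
3: ✓ CMP  NZCV=1000
4: ✓ ADDLS  r1←0x74
5: · SUBPL
6: ✓ CMP  NZCV=0011
7: · ADDCC
8: ✓ MOVCS  r5←0x01

VAL = 0x74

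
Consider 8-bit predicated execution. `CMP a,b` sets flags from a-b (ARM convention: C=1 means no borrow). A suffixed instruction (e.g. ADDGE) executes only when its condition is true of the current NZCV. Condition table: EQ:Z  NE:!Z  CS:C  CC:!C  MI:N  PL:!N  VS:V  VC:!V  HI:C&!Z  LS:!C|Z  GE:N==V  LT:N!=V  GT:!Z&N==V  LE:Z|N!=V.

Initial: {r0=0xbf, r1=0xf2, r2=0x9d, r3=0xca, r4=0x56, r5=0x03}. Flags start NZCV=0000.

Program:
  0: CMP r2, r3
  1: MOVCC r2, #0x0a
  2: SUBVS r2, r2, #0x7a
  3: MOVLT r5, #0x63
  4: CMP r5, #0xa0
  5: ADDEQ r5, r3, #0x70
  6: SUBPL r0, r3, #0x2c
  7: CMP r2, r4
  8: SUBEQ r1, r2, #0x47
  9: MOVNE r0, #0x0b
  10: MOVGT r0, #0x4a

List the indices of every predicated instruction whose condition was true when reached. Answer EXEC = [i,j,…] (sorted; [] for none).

EXEC = [1,3,9]

[0] flags=1000 → (cmp)
[1] flags=1000 CC?T → r2=0x0a
[2] flags=1000 VS?F → skip
[3] flags=1000 LT?T → r5=0x63
[4] flags=1001 → (cmp)
[5] flags=1001 EQ?F → skip
[6] flags=1001 PL?F → skip
[7] flags=1000 → (cmp)
[8] flags=1000 EQ?F → skip
[9] flags=1000 NE?T → r0=0x0b
[10] flags=1000 GT?F → skip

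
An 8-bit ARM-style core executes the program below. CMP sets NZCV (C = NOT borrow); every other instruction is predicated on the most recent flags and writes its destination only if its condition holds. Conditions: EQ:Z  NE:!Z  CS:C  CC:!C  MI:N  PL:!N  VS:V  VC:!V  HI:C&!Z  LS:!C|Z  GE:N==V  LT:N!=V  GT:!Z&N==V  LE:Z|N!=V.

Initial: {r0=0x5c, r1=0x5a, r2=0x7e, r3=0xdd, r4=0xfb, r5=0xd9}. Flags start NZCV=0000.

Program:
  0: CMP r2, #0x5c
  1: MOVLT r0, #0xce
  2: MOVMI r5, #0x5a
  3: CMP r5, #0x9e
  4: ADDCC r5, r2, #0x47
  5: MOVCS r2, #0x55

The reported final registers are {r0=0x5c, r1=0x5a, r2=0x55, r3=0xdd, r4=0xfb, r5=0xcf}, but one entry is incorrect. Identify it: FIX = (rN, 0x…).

FIX = (r5, 0xd9)

0: ✓ CMP  NZCV=0010
1: · MOVLT
2: · MOVMI
3: ✓ CMP  NZCV=0010
4: · ADDCC
5: ✓ MOVCS  r2←0x55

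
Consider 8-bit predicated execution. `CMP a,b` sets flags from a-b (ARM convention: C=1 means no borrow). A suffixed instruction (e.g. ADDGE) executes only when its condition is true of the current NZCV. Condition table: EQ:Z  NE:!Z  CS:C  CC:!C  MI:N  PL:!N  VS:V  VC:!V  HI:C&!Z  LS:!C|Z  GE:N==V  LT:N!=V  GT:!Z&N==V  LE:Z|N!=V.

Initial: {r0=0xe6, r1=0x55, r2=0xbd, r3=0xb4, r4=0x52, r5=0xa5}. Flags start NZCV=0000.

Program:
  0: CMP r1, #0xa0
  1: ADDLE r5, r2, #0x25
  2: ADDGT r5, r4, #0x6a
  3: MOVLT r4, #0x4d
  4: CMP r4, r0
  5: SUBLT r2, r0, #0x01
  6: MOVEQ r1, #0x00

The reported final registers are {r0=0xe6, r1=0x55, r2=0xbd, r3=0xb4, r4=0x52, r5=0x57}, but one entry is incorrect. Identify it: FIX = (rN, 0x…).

FIX = (r5, 0xbc)

0: ✓ CMP  NZCV=1001
1: · ADDLE
2: ✓ ADDGT  r5←0xbc
3: · MOVLT
4: ✓ CMP  NZCV=0000
5: · SUBLT
6: · MOVEQ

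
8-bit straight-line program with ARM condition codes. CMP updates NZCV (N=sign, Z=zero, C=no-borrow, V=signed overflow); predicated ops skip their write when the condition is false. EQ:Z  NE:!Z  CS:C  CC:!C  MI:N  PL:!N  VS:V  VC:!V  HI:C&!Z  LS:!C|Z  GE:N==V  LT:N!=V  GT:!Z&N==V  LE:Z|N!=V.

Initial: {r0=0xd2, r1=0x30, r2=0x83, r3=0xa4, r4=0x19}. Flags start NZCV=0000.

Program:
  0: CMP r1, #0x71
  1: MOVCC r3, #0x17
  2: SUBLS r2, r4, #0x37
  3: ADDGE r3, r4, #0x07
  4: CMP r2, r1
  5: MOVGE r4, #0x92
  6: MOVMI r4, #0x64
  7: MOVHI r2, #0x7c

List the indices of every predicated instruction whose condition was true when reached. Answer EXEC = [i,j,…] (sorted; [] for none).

EXEC = [1,2,6,7]

[0] flags=1000 → (cmp)
[1] flags=1000 CC?T → r3=0x17
[2] flags=1000 LS?T → r2=0xe2
[3] flags=1000 GE?F → skip
[4] flags=1010 → (cmp)
[5] flags=1010 GE?F → skip
[6] flags=1010 MI?T → r4=0x64
[7] flags=1010 HI?T → r2=0x7c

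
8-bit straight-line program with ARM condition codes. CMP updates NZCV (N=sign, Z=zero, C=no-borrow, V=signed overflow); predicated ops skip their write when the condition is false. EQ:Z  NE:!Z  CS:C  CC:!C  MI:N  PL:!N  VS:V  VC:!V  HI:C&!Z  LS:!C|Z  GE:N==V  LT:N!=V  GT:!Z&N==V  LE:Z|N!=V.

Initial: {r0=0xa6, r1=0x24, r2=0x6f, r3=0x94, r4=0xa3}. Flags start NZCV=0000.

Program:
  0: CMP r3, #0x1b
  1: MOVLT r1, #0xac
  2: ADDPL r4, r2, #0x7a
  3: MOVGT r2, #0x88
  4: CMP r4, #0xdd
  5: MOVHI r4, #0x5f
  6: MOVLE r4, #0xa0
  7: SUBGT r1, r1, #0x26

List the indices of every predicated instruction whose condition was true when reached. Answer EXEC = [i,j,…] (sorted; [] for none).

EXEC = [1,2,5,7]

[0] flags=0011 → (cmp)
[1] flags=0011 LT?T → r1=0xac
[2] flags=0011 PL?T → r4=0xe9
[3] flags=0011 GT?F → skip
[4] flags=0010 → (cmp)
[5] flags=0010 HI?T → r4=0x5f
[6] flags=0010 LE?F → skip
[7] flags=0010 GT?T → r1=0x86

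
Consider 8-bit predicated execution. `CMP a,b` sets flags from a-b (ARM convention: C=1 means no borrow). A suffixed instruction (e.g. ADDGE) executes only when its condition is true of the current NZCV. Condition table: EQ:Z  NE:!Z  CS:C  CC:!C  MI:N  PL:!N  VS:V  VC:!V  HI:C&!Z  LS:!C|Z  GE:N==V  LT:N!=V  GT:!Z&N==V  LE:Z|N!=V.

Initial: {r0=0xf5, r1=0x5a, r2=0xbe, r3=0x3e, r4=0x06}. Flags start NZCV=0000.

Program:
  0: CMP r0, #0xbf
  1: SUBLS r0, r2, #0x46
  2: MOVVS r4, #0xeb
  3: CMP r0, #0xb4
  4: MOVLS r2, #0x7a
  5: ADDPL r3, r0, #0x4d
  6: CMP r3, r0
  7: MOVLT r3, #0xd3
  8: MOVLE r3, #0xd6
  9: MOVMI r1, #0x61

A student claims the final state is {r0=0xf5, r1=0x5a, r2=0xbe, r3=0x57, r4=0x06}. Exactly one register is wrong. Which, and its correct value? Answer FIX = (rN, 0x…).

[0] flags=0010 → (cmp)
[1] flags=0010 LS?F → skip
[2] flags=0010 VS?F → skip
[3] flags=0010 → (cmp)
[4] flags=0010 LS?F → skip
[5] flags=0010 PL?T → r3=0x42
[6] flags=0000 → (cmp)
[7] flags=0000 LT?F → skip
[8] flags=0000 LE?F → skip
[9] flags=0000 MI?F → skip

FIX = (r3, 0x42)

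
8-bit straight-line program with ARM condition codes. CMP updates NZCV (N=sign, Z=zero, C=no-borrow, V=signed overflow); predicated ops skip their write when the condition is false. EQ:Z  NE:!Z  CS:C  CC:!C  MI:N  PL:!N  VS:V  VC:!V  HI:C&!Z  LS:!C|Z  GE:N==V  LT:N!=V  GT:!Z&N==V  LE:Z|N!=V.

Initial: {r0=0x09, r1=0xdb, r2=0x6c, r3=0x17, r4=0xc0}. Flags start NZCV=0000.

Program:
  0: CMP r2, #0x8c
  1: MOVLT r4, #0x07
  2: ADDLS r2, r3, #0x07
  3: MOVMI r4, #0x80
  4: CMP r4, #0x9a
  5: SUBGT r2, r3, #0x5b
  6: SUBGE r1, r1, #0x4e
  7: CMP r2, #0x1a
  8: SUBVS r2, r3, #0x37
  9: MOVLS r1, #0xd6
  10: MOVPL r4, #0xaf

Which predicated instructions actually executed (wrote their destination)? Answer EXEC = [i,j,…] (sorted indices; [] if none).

0: ✓ CMP  NZCV=1001
1: · MOVLT
2: ✓ ADDLS  r2←0x1e
3: ✓ MOVMI  r4←0x80
4: ✓ CMP  NZCV=1000
5: · SUBGT
6: · SUBGE
7: ✓ CMP  NZCV=0010
8: · SUBVS
9: · MOVLS
10: ✓ MOVPL  r4←0xaf

EXEC = [2,3,10]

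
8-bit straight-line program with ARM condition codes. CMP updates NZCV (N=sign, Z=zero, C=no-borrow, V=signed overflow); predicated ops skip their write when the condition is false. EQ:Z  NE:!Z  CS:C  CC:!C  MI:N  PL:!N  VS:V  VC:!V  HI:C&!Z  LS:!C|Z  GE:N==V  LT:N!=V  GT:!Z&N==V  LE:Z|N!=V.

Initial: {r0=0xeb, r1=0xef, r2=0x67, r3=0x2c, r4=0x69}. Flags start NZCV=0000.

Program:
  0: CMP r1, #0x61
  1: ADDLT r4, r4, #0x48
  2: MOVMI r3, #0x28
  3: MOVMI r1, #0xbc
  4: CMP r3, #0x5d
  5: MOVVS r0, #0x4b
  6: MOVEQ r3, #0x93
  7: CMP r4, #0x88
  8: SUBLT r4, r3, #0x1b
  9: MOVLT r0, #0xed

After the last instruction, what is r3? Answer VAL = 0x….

VAL = 0x28

[0] flags=1010 → (cmp)
[1] flags=1010 LT?T → r4=0xb1
[2] flags=1010 MI?T → r3=0x28
[3] flags=1010 MI?T → r1=0xbc
[4] flags=1000 → (cmp)
[5] flags=1000 VS?F → skip
[6] flags=1000 EQ?F → skip
[7] flags=0010 → (cmp)
[8] flags=0010 LT?F → skip
[9] flags=0010 LT?F → skip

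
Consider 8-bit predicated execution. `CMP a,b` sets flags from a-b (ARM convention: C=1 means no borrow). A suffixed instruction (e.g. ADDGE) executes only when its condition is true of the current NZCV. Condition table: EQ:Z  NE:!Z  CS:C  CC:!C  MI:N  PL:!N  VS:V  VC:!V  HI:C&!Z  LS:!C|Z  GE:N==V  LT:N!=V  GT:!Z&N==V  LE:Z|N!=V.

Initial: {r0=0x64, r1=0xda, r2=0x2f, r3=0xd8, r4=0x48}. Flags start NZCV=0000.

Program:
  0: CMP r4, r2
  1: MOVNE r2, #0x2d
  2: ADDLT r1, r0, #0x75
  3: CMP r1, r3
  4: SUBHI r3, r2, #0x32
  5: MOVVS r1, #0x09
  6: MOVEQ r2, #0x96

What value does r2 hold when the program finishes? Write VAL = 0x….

VAL = 0x2d

[0] flags=0010 → (cmp)
[1] flags=0010 NE?T → r2=0x2d
[2] flags=0010 LT?F → skip
[3] flags=0010 → (cmp)
[4] flags=0010 HI?T → r3=0xfb
[5] flags=0010 VS?F → skip
[6] flags=0010 EQ?F → skip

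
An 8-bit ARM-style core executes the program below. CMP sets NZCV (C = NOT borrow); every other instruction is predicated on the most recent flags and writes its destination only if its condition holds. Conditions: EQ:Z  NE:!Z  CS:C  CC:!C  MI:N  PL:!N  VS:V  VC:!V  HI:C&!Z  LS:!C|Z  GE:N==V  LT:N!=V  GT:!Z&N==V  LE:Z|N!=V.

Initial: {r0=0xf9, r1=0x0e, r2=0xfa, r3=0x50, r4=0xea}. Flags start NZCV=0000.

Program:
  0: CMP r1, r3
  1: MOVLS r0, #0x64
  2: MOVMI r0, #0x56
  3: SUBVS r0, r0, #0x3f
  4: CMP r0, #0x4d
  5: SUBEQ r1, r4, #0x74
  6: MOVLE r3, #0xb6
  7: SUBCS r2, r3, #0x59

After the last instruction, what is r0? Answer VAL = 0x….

[0] flags=1000 → (cmp)
[1] flags=1000 LS?T → r0=0x64
[2] flags=1000 MI?T → r0=0x56
[3] flags=1000 VS?F → skip
[4] flags=0010 → (cmp)
[5] flags=0010 EQ?F → skip
[6] flags=0010 LE?F → skip
[7] flags=0010 CS?T → r2=0xf7

VAL = 0x56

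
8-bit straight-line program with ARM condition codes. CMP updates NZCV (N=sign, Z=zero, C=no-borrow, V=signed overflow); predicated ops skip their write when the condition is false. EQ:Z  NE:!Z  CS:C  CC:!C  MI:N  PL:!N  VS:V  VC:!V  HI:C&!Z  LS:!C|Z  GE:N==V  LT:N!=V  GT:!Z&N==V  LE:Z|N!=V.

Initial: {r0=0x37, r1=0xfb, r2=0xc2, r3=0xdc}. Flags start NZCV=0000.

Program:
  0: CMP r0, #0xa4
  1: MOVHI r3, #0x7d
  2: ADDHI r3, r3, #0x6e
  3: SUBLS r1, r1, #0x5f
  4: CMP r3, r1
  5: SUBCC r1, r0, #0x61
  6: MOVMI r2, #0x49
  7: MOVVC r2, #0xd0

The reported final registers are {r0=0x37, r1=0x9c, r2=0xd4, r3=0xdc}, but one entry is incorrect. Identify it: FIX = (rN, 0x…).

FIX = (r2, 0xd0)

0: ✓ CMP  NZCV=1001
1: · MOVHI
2: · ADDHI
3: ✓ SUBLS  r1←0x9c
4: ✓ CMP  NZCV=0010
5: · SUBCC
6: · MOVMI
7: ✓ MOVVC  r2←0xd0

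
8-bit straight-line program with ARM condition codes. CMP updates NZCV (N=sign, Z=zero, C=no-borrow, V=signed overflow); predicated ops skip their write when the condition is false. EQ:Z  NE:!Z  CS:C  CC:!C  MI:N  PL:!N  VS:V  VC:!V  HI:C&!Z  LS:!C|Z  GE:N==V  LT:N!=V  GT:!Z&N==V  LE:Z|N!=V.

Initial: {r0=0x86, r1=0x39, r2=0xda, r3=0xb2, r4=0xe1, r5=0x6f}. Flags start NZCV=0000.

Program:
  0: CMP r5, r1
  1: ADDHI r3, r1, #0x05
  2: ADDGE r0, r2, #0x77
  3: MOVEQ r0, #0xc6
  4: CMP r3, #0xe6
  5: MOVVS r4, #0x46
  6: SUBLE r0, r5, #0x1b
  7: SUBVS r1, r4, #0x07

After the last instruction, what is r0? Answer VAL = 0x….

0: ✓ CMP  NZCV=0010
1: ✓ ADDHI  r3←0x3e
2: ✓ ADDGE  r0←0x51
3: · MOVEQ
4: ✓ CMP  NZCV=0000
5: · MOVVS
6: · SUBLE
7: · SUBVS

VAL = 0x51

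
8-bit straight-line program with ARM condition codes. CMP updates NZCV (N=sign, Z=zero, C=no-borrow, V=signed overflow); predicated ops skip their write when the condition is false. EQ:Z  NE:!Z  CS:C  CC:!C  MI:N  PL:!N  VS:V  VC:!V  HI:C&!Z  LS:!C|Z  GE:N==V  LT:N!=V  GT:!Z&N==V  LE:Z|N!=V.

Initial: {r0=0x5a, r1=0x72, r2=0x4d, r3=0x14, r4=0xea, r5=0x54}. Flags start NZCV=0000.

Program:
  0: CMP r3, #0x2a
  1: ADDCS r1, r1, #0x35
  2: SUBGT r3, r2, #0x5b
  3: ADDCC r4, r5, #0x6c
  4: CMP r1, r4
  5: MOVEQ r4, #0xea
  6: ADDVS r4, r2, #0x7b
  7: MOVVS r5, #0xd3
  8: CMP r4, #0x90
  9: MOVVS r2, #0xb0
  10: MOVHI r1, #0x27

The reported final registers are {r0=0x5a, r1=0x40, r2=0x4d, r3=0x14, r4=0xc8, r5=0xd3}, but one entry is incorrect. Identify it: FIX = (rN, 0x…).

FIX = (r1, 0x27)

0: ✓ CMP  NZCV=1000
1: · ADDCS
2: · SUBGT
3: ✓ ADDCC  r4←0xc0
4: ✓ CMP  NZCV=1001
5: · MOVEQ
6: ✓ ADDVS  r4←0xc8
7: ✓ MOVVS  r5←0xd3
8: ✓ CMP  NZCV=0010
9: · MOVVS
10: ✓ MOVHI  r1←0x27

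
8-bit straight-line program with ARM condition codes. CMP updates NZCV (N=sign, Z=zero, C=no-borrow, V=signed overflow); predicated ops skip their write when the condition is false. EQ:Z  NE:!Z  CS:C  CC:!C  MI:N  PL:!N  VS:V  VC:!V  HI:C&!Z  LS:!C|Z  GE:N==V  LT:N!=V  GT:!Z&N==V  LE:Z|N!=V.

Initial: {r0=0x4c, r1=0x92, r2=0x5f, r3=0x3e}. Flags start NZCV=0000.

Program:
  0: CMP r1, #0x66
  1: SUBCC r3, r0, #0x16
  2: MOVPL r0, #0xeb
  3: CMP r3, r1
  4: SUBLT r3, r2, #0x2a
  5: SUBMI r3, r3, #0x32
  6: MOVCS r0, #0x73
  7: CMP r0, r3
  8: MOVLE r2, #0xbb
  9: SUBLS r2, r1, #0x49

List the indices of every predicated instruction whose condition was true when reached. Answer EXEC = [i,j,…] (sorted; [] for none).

EXEC = [2,5,8]

[0] flags=0011 → (cmp)
[1] flags=0011 CC?F → skip
[2] flags=0011 PL?T → r0=0xeb
[3] flags=1001 → (cmp)
[4] flags=1001 LT?F → skip
[5] flags=1001 MI?T → r3=0x0c
[6] flags=1001 CS?F → skip
[7] flags=1010 → (cmp)
[8] flags=1010 LE?T → r2=0xbb
[9] flags=1010 LS?F → skip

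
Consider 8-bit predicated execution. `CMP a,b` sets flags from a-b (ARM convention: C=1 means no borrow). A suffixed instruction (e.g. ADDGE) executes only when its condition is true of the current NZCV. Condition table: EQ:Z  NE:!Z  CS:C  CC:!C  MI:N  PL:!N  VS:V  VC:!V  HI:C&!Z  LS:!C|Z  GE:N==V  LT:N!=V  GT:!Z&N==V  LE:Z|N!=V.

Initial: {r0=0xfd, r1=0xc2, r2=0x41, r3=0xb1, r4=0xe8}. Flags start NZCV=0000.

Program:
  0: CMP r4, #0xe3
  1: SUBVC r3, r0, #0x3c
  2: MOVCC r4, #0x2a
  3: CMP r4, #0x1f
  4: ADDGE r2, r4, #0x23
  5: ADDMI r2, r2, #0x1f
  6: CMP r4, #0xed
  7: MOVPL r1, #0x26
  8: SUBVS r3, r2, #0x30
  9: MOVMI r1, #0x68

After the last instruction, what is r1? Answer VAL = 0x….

VAL = 0x68

[0] flags=0010 → (cmp)
[1] flags=0010 VC?T → r3=0xc1
[2] flags=0010 CC?F → skip
[3] flags=1010 → (cmp)
[4] flags=1010 GE?F → skip
[5] flags=1010 MI?T → r2=0x60
[6] flags=1000 → (cmp)
[7] flags=1000 PL?F → skip
[8] flags=1000 VS?F → skip
[9] flags=1000 MI?T → r1=0x68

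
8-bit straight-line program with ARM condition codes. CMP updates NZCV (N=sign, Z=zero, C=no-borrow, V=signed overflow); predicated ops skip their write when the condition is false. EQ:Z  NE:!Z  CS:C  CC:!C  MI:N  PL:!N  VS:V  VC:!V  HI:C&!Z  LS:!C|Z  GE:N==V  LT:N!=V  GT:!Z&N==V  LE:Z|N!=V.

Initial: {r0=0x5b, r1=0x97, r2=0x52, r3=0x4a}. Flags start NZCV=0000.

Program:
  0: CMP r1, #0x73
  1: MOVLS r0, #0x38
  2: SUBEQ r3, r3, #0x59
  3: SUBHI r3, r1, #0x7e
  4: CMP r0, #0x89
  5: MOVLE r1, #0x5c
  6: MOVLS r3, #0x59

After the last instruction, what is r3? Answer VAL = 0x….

VAL = 0x59

0: ✓ CMP  NZCV=0011
1: · MOVLS
2: · SUBEQ
3: ✓ SUBHI  r3←0x19
4: ✓ CMP  NZCV=1001
5: · MOVLE
6: ✓ MOVLS  r3←0x59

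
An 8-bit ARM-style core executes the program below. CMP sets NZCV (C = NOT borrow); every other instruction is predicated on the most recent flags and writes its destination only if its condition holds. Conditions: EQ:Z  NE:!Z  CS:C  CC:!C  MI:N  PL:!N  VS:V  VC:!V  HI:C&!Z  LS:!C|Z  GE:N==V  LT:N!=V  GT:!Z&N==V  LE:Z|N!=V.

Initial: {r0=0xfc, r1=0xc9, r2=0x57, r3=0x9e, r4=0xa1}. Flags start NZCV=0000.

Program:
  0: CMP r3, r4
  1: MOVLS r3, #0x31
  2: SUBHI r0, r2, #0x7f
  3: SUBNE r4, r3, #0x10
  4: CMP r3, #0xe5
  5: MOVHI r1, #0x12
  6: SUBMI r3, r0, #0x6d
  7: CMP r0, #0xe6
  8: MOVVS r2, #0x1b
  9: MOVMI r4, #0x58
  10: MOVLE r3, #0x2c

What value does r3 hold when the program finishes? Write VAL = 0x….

VAL = 0x31

[0] flags=1000 → (cmp)
[1] flags=1000 LS?T → r3=0x31
[2] flags=1000 HI?F → skip
[3] flags=1000 NE?T → r4=0x21
[4] flags=0000 → (cmp)
[5] flags=0000 HI?F → skip
[6] flags=0000 MI?F → skip
[7] flags=0010 → (cmp)
[8] flags=0010 VS?F → skip
[9] flags=0010 MI?F → skip
[10] flags=0010 LE?F → skip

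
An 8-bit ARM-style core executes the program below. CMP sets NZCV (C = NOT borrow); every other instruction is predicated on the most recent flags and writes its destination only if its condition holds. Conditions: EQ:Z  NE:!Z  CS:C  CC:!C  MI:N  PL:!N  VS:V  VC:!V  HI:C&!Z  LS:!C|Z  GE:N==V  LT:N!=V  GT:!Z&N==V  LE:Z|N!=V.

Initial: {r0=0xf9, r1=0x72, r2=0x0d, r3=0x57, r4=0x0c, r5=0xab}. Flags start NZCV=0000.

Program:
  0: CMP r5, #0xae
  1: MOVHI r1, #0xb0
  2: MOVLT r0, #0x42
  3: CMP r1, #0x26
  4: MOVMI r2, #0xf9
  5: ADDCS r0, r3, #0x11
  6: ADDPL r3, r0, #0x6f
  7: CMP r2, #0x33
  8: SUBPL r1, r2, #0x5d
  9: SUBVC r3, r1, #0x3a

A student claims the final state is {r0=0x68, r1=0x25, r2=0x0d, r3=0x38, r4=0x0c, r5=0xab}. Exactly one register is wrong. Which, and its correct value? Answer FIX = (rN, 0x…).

0: ✓ CMP  NZCV=1000
1: · MOVHI
2: ✓ MOVLT  r0←0x42
3: ✓ CMP  NZCV=0010
4: · MOVMI
5: ✓ ADDCS  r0←0x68
6: ✓ ADDPL  r3←0xd7
7: ✓ CMP  NZCV=1000
8: · SUBPL
9: ✓ SUBVC  r3←0x38

FIX = (r1, 0x72)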